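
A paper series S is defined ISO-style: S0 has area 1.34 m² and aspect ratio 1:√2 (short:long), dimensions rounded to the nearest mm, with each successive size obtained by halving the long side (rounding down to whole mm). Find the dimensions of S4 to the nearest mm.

Let S0's short side be w mm. w · w√2 = 1.34 m² = 1,340,000 mm², so w ≈ 973.4 mm and w√2 ≈ 1376.6 mm → S0 = 973 × 1377 mm.
S1: ⌊1377/2⌋ × 973 = 688 × 973 mm
S2: ⌊973/2⌋ × 688 = 486 × 688 mm
S3: ⌊688/2⌋ × 486 = 344 × 486 mm
S4: ⌊486/2⌋ × 344 = 243 × 344 mm

243 × 344 mm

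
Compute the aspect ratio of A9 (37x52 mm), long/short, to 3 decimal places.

1.405

52 / 37 = 1.405
ISO 216 targets √2 ≈ 1.414; the -0.009 deviation is from mm rounding.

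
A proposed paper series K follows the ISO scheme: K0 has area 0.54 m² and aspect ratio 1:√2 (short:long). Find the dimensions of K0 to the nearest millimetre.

Let the short side be w mm. Then w · w√2 = 0.54 m² = 540,000 mm².
w² = 540,000/√2, so w ≈ 617.9 mm; long side = w√2 ≈ 873.9 mm.

618 × 874 mm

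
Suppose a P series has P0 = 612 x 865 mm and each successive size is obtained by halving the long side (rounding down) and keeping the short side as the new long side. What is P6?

76 × 108 mm

P1 = 432 × 612 mm (from P0 by 1 halving).
P2: ⌊612/2⌋ × 432 = 306 × 432 mm
P3: ⌊432/2⌋ × 306 = 216 × 306 mm
P4: ⌊306/2⌋ × 216 = 153 × 216 mm
P5: ⌊216/2⌋ × 153 = 108 × 153 mm
P6: ⌊153/2⌋ × 108 = 76 × 108 mm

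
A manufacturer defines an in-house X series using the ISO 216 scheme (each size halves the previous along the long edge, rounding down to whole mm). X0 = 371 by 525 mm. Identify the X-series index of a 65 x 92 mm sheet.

X0: 371 × 525 mm
X1: 262 × 371 mm
X2: 185 × 262 mm
X3: 131 × 185 mm
X4: 92 × 131 mm
X5: 65 × 92 mm
X6: 46 × 65 mm
→ matches X5.

X5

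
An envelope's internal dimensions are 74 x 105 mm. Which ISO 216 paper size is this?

Aspect ratio 105/74 ≈ 1.419 — close to the ISO √2 ≈ 1.414.
In the A-series (A0 area = 1 m²): A7 = 74 × 105 mm.

A7 (74 × 105 mm)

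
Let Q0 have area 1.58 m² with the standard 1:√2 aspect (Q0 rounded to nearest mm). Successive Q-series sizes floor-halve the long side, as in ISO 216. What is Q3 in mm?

373 × 528 mm

Let Q0's short side be w mm. w · w√2 = 1.58 m² = 1,580,000 mm², so w ≈ 1057.0 mm and w√2 ≈ 1494.8 mm → Q0 = 1057 × 1495 mm.
Q1: ⌊1495/2⌋ × 1057 = 747 × 1057 mm
Q2: ⌊1057/2⌋ × 747 = 528 × 747 mm
Q3: ⌊747/2⌋ × 528 = 373 × 528 mm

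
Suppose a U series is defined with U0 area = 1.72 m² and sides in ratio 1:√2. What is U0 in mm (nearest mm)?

1103 × 1560 mm

Let the short side be w mm. Then w · w√2 = 1.72 m² = 1,720,000 mm².
w² = 1,720,000/√2, so w ≈ 1102.8 mm; long side = w√2 ≈ 1559.6 mm.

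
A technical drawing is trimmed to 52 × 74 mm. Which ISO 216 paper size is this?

A8 (52 × 74 mm)

Aspect ratio 74/52 ≈ 1.423 — close to the ISO √2 ≈ 1.414.
In the A-series (A0 area = 1 m²): A8 = 52 × 74 mm.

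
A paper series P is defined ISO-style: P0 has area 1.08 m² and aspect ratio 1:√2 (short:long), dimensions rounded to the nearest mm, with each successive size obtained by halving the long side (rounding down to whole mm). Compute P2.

Let P0's short side be w mm. w · w√2 = 1.08 m² = 1,080,000 mm², so w ≈ 873.9 mm and w√2 ≈ 1235.9 mm → P0 = 874 × 1236 mm.
P1: ⌊1236/2⌋ × 874 = 618 × 874 mm
P2: ⌊874/2⌋ × 618 = 437 × 618 mm

437 × 618 mm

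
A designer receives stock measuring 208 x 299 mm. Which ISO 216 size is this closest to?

A4 (210 × 297 mm)

Aspect ratio 299/208 ≈ 1.438 (ISO target is √2 ≈ 1.414).
In the A-series (A0 area = 1 m²): A4 = 210 × 297 mm.
Off by 4 mm total — nearest standard size.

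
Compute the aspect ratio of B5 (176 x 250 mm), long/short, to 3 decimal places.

1.420

250 / 176 = 1.420
ISO 216 targets √2 ≈ 1.414; the +0.006 deviation is from mm rounding.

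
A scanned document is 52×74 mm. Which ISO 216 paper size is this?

A8 (52 × 74 mm)

Aspect ratio 74/52 ≈ 1.423 — close to the ISO √2 ≈ 1.414.
In the A-series (A0 area = 1 m²): A8 = 52 × 74 mm.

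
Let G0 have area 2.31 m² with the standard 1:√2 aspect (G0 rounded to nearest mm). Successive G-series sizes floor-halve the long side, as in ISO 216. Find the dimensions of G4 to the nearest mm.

Let G0's short side be w mm. w · w√2 = 2.31 m² = 2,310,000 mm², so w ≈ 1278.1 mm and w√2 ≈ 1807.4 mm → G0 = 1278 × 1807 mm.
G1: ⌊1807/2⌋ × 1278 = 903 × 1278 mm
G2: ⌊1278/2⌋ × 903 = 639 × 903 mm
G3: ⌊903/2⌋ × 639 = 451 × 639 mm
G4: ⌊639/2⌋ × 451 = 319 × 451 mm

319 × 451 mm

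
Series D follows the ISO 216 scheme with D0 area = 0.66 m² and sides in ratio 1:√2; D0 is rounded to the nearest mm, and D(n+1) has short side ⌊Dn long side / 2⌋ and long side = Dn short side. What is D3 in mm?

241 × 341 mm

Let D0's short side be w mm. w · w√2 = 0.66 m² = 660,000 mm², so w ≈ 683.1 mm and w√2 ≈ 966.1 mm → D0 = 683 × 966 mm.
D1: ⌊966/2⌋ × 683 = 483 × 683 mm
D2: ⌊683/2⌋ × 483 = 341 × 483 mm
D3: ⌊483/2⌋ × 341 = 241 × 341 mm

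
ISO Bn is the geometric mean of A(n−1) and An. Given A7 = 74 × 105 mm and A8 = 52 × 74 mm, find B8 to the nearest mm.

Short side: √(74 · 52) = √3848 ≈ 62.0 → 62 mm
Long side: √(105 · 74) = √7770 ≈ 88.1 → 88 mm

62 × 88 mm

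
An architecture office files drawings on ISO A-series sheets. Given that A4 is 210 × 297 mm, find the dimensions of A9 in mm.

37 × 52 mm

A5: ⌊297/2⌋ × 210 = 148 × 210 mm
A6: ⌊210/2⌋ × 148 = 105 × 148 mm
A7: ⌊148/2⌋ × 105 = 74 × 105 mm
A8: ⌊105/2⌋ × 74 = 52 × 74 mm
A9: ⌊74/2⌋ × 52 = 37 × 52 mm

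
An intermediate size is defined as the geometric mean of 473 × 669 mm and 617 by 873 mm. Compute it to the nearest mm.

540 × 764 mm

Short side: √(473 · 617) = √291841 ≈ 540.2 → 540 mm
Long side: √(669 · 873) = √584037 ≈ 764.2 → 764 mm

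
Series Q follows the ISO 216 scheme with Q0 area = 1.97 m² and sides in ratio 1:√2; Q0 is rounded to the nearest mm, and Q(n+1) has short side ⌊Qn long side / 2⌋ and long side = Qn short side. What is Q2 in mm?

590 × 834 mm

Let Q0's short side be w mm. w · w√2 = 1.97 m² = 1,970,000 mm², so w ≈ 1180.3 mm and w√2 ≈ 1669.1 mm → Q0 = 1180 × 1669 mm.
Q1: ⌊1669/2⌋ × 1180 = 834 × 1180 mm
Q2: ⌊1180/2⌋ × 834 = 590 × 834 mm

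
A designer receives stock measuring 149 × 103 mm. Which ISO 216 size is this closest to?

Aspect ratio 149/103 ≈ 1.447 (ISO target is √2 ≈ 1.414).
In the A-series (A0 area = 1 m²): A6 = 105 × 148 mm.
Off by 3 mm total — nearest standard size.

A6 (105 × 148 mm)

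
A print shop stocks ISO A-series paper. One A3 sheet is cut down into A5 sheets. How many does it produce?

4

A3 = 297 × 420 mm; A5 = 148 × 210 mm.
Each halving step doubles the count; 2 steps from A3 to A5.
2^2 = 4.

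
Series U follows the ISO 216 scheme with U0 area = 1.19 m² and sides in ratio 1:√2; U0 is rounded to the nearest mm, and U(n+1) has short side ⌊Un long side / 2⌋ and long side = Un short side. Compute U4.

229 × 324 mm

Let U0's short side be w mm. w · w√2 = 1.19 m² = 1,190,000 mm², so w ≈ 917.3 mm and w√2 ≈ 1297.3 mm → U0 = 917 × 1297 mm.
U1: ⌊1297/2⌋ × 917 = 648 × 917 mm
U2: ⌊917/2⌋ × 648 = 458 × 648 mm
U3: ⌊648/2⌋ × 458 = 324 × 458 mm
U4: ⌊458/2⌋ × 324 = 229 × 324 mm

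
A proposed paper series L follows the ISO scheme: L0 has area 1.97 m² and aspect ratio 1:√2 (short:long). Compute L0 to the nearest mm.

1180 × 1669 mm

Let the short side be w mm. Then w · w√2 = 1.97 m² = 1,970,000 mm².
w² = 1,970,000/√2, so w ≈ 1180.3 mm; long side = w√2 ≈ 1669.1 mm.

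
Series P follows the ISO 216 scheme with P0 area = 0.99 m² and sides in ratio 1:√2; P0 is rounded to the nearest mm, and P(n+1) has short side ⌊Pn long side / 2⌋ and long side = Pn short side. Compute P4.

209 × 295 mm

Let P0's short side be w mm. w · w√2 = 0.99 m² = 990,000 mm², so w ≈ 836.7 mm and w√2 ≈ 1183.2 mm → P0 = 837 × 1183 mm.
P1: ⌊1183/2⌋ × 837 = 591 × 837 mm
P2: ⌊837/2⌋ × 591 = 418 × 591 mm
P3: ⌊591/2⌋ × 418 = 295 × 418 mm
P4: ⌊418/2⌋ × 295 = 209 × 295 mm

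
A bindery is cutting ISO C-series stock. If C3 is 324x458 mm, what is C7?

C4: ⌊458/2⌋ × 324 = 229 × 324 mm
C5: ⌊324/2⌋ × 229 = 162 × 229 mm
C6: ⌊229/2⌋ × 162 = 114 × 162 mm
C7: ⌊162/2⌋ × 114 = 81 × 114 mm

81 × 114 mm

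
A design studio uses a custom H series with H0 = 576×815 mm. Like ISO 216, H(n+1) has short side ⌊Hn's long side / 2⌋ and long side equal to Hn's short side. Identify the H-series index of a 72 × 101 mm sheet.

H6

H0: 576 × 815 mm
H1: 407 × 576 mm
H2: 288 × 407 mm
H3: 203 × 288 mm
H4: 144 × 203 mm
H5: 101 × 144 mm
H6: 72 × 101 mm
H7: 50 × 72 mm
→ matches H6.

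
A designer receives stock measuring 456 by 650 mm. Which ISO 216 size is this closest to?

C2 (458 × 648 mm)

Aspect ratio 650/456 ≈ 1.425 — close to the ISO √2 ≈ 1.414.
In the C-series (envelope sizes, between A and B): C2 = 458 × 648 mm.
Off by 4 mm total — nearest standard size.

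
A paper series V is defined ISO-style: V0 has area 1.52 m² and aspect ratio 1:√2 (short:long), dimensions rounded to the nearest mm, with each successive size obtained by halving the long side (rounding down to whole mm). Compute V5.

183 × 259 mm

Let V0's short side be w mm. w · w√2 = 1.52 m² = 1,520,000 mm², so w ≈ 1036.7 mm and w√2 ≈ 1466.2 mm → V0 = 1037 × 1466 mm.
V1: ⌊1466/2⌋ × 1037 = 733 × 1037 mm
V2: ⌊1037/2⌋ × 733 = 518 × 733 mm
V3: ⌊733/2⌋ × 518 = 366 × 518 mm
V4: ⌊518/2⌋ × 366 = 259 × 366 mm
V5: ⌊366/2⌋ × 259 = 183 × 259 mm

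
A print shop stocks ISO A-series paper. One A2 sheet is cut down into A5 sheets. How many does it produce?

8

Each ISO step halves the sheet: 1 × A2 → 2 × A3 → 4 × A4 → 8 × A5
From A2 to A5 is 3 halving steps: 2^3 = 8.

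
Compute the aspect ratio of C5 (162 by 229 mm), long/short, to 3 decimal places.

229 / 162 = 1.414
Matches √2 ≈ 1.414 — the ISO 216 defining ratio.

1.414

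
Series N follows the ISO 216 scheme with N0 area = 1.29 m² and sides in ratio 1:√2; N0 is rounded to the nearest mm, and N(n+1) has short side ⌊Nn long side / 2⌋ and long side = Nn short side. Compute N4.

238 × 337 mm

Let N0's short side be w mm. w · w√2 = 1.29 m² = 1,290,000 mm², so w ≈ 955.1 mm and w√2 ≈ 1350.7 mm → N0 = 955 × 1351 mm.
N1: ⌊1351/2⌋ × 955 = 675 × 955 mm
N2: ⌊955/2⌋ × 675 = 477 × 675 mm
N3: ⌊675/2⌋ × 477 = 337 × 477 mm
N4: ⌊477/2⌋ × 337 = 238 × 337 mm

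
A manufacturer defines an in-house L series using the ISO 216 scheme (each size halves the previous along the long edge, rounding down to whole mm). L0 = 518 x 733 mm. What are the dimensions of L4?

L1: ⌊733/2⌋ × 518 = 366 × 518 mm
L2: ⌊518/2⌋ × 366 = 259 × 366 mm
L3: ⌊366/2⌋ × 259 = 183 × 259 mm
L4: ⌊259/2⌋ × 183 = 129 × 183 mm

129 × 183 mm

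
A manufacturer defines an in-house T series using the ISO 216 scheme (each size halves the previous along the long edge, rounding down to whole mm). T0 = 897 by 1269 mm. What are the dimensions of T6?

T1 = 634 × 897 mm (from T0 by 1 halving).
T2: ⌊897/2⌋ × 634 = 448 × 634 mm
T3: ⌊634/2⌋ × 448 = 317 × 448 mm
T4: ⌊448/2⌋ × 317 = 224 × 317 mm
T5: ⌊317/2⌋ × 224 = 158 × 224 mm
T6: ⌊224/2⌋ × 158 = 112 × 158 mm

112 × 158 mm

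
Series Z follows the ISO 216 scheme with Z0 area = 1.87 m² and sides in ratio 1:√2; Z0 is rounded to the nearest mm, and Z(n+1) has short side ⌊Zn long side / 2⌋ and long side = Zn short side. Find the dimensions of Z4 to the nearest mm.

287 × 406 mm

Let Z0's short side be w mm. w · w√2 = 1.87 m² = 1,870,000 mm², so w ≈ 1149.9 mm and w√2 ≈ 1626.2 mm → Z0 = 1150 × 1626 mm.
Z1: ⌊1626/2⌋ × 1150 = 813 × 1150 mm
Z2: ⌊1150/2⌋ × 813 = 575 × 813 mm
Z3: ⌊813/2⌋ × 575 = 406 × 575 mm
Z4: ⌊575/2⌋ × 406 = 287 × 406 mm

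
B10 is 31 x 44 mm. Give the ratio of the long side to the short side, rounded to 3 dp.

1.419

44 / 31 = 1.419
ISO 216 targets √2 ≈ 1.414; the +0.005 deviation is from mm rounding.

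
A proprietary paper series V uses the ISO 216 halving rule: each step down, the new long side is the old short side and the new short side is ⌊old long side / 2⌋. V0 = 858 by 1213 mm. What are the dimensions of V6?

107 × 151 mm

V1: ⌊1213/2⌋ × 858 = 606 × 858 mm
V2: ⌊858/2⌋ × 606 = 429 × 606 mm
V3: ⌊606/2⌋ × 429 = 303 × 429 mm
V4: ⌊429/2⌋ × 303 = 214 × 303 mm
V5: ⌊303/2⌋ × 214 = 151 × 214 mm
V6: ⌊214/2⌋ × 151 = 107 × 151 mm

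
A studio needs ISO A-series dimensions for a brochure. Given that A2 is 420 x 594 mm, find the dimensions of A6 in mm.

105 × 148 mm

A3: ⌊594/2⌋ × 420 = 297 × 420 mm
A4: ⌊420/2⌋ × 297 = 210 × 297 mm
A5: ⌊297/2⌋ × 210 = 148 × 210 mm
A6: ⌊210/2⌋ × 148 = 105 × 148 mm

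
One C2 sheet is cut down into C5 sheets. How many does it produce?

Each ISO step halves the sheet: 1 × C2 → 2 × C3 → 4 × C4 → 8 × C5
From C2 to C5 is 3 halving steps: 2^3 = 8.

8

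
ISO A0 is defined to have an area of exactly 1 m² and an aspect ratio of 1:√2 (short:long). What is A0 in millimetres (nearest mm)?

Let the short side be w mm. Then the long side is w√2 and w · w√2 = 10⁶ mm².
w² = 10⁶/√2, so w = 1000 / 2^(1/4) ≈ 840.9 mm; long side = 1000 · 2^(1/4) ≈ 1189.2 mm.

841 × 1189 mm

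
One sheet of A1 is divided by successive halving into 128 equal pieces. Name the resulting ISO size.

128 = 2^7, so 7 halving steps.
A1 → A2 → … → A8 after 7 steps.

A8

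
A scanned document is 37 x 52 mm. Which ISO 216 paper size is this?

Aspect ratio 52/37 ≈ 1.405 — close to the ISO √2 ≈ 1.414.
In the A-series (A0 area = 1 m²): A9 = 37 × 52 mm.

A9 (37 × 52 mm)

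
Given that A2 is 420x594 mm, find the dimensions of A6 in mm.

A3: ⌊594/2⌋ × 420 = 297 × 420 mm
A4: ⌊420/2⌋ × 297 = 210 × 297 mm
A5: ⌊297/2⌋ × 210 = 148 × 210 mm
A6: ⌊210/2⌋ × 148 = 105 × 148 mm

105 × 148 mm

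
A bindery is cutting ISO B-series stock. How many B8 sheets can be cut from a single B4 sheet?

Each ISO step halves the sheet: 1 × B4 → 2 × B5 → 4 × B6 → 8 × B7 → …
From B4 to B8 is 4 halving steps: 2^4 = 16.

16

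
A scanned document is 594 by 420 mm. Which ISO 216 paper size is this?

A2 (420 × 594 mm)

Aspect ratio 594/420 ≈ 1.414 — close to the ISO √2 ≈ 1.414.
In the A-series (A0 area = 1 m²): A2 = 420 × 594 mm.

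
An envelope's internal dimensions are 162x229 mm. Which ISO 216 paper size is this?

Aspect ratio 229/162 ≈ 1.414 — close to the ISO √2 ≈ 1.414.
In the C-series (envelope sizes, between A and B): C5 = 162 × 229 mm.

C5 (162 × 229 mm)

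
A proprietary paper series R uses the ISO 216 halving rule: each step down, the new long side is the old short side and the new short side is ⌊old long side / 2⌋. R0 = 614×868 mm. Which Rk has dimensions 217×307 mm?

R3

R0: 614 × 868 mm
R1: 434 × 614 mm
R2: 307 × 434 mm
R3: 217 × 307 mm
R4: 153 × 217 mm
→ matches R3.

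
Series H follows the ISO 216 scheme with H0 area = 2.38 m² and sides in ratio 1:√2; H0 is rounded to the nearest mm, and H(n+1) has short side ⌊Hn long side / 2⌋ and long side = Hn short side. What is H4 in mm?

324 × 458 mm

Let H0's short side be w mm. w · w√2 = 2.38 m² = 2,380,000 mm², so w ≈ 1297.3 mm and w√2 ≈ 1834.6 mm → H0 = 1297 × 1835 mm.
H1: ⌊1835/2⌋ × 1297 = 917 × 1297 mm
H2: ⌊1297/2⌋ × 917 = 648 × 917 mm
H3: ⌊917/2⌋ × 648 = 458 × 648 mm
H4: ⌊648/2⌋ × 458 = 324 × 458 mm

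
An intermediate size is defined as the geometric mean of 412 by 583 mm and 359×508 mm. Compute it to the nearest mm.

Short side: √(412 · 359) = √147908 ≈ 384.6 → 385 mm
Long side: √(583 · 508) = √296164 ≈ 544.2 → 544 mm

385 × 544 mm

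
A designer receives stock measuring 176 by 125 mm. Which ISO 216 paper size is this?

B6 (125 × 176 mm)

Aspect ratio 176/125 ≈ 1.408 — close to the ISO √2 ≈ 1.414.
In the B-series (B0 = 1000 × 1414 mm): B6 = 125 × 176 mm.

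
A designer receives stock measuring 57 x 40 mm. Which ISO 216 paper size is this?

C9 (40 × 57 mm)

Aspect ratio 57/40 ≈ 1.425 — close to the ISO √2 ≈ 1.414.
In the C-series (envelope sizes, between A and B): C9 = 40 × 57 mm.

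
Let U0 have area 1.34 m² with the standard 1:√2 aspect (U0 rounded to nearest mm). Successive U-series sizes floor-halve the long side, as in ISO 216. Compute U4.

Let U0's short side be w mm. w · w√2 = 1.34 m² = 1,340,000 mm², so w ≈ 973.4 mm and w√2 ≈ 1376.6 mm → U0 = 973 × 1377 mm.
U1: ⌊1377/2⌋ × 973 = 688 × 973 mm
U2: ⌊973/2⌋ × 688 = 486 × 688 mm
U3: ⌊688/2⌋ × 486 = 344 × 486 mm
U4: ⌊486/2⌋ × 344 = 243 × 344 mm

243 × 344 mm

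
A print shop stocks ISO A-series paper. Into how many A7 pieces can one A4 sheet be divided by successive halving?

A4 = 210 × 297 mm; A7 = 74 × 105 mm.
Each halving step doubles the count; 3 steps from A4 to A7.
2^3 = 8.

8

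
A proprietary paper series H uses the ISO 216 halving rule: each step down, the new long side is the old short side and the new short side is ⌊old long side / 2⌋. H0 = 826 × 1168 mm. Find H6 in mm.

H1: ⌊1168/2⌋ × 826 = 584 × 826 mm
H2: ⌊826/2⌋ × 584 = 413 × 584 mm
H3: ⌊584/2⌋ × 413 = 292 × 413 mm
H4: ⌊413/2⌋ × 292 = 206 × 292 mm
H5: ⌊292/2⌋ × 206 = 146 × 206 mm
H6: ⌊206/2⌋ × 146 = 103 × 146 mm

103 × 146 mm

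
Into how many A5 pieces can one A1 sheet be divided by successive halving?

16

Each ISO step halves the sheet: 1 × A1 → 2 × A2 → 4 × A3 → 8 × A4 → …
From A1 to A5 is 4 halving steps: 2^4 = 16.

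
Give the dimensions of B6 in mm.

B0 = 1000 × 1414 mm (B0 has a 1000 mm short side, aspect 1:√2).
B1: ⌊1414/2⌋ × 1000 = 707 × 1000 mm
B2: ⌊1000/2⌋ × 707 = 500 × 707 mm
B3: ⌊707/2⌋ × 500 = 353 × 500 mm
B4: ⌊500/2⌋ × 353 = 250 × 353 mm
B5: ⌊353/2⌋ × 250 = 176 × 250 mm
B6: ⌊250/2⌋ × 176 = 125 × 176 mm

125 × 176 mm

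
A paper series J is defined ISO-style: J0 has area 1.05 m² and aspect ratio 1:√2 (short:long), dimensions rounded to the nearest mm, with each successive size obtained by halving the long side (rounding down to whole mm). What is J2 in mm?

Let J0's short side be w mm. w · w√2 = 1.05 m² = 1,050,000 mm², so w ≈ 861.7 mm and w√2 ≈ 1218.6 mm → J0 = 862 × 1219 mm.
J1: ⌊1219/2⌋ × 862 = 609 × 862 mm
J2: ⌊862/2⌋ × 609 = 431 × 609 mm

431 × 609 mm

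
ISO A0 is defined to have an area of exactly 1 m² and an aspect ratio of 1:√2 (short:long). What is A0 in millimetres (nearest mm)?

Let the short side be w mm. Then the long side is w√2 and w · w√2 = 10⁶ mm².
w² = 10⁶/√2, so w = 1000 / 2^(1/4) ≈ 840.9 mm; long side = 1000 · 2^(1/4) ≈ 1189.2 mm.

841 × 1189 mm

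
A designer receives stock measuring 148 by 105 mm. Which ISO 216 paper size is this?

A6 (105 × 148 mm)

Aspect ratio 148/105 ≈ 1.410 — close to the ISO √2 ≈ 1.414.
In the A-series (A0 area = 1 m²): A6 = 105 × 148 mm.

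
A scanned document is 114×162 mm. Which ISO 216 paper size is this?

Aspect ratio 162/114 ≈ 1.421 — close to the ISO √2 ≈ 1.414.
In the C-series (envelope sizes, between A and B): C6 = 114 × 162 mm.

C6 (114 × 162 mm)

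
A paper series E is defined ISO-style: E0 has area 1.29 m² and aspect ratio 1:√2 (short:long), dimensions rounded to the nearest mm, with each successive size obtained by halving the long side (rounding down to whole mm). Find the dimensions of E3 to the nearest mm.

Let E0's short side be w mm. w · w√2 = 1.29 m² = 1,290,000 mm², so w ≈ 955.1 mm and w√2 ≈ 1350.7 mm → E0 = 955 × 1351 mm.
E1: ⌊1351/2⌋ × 955 = 675 × 955 mm
E2: ⌊955/2⌋ × 675 = 477 × 675 mm
E3: ⌊675/2⌋ × 477 = 337 × 477 mm

337 × 477 mm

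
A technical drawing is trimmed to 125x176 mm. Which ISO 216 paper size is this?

B6 (125 × 176 mm)

Aspect ratio 176/125 ≈ 1.408 — close to the ISO √2 ≈ 1.414.
In the B-series (B0 = 1000 × 1414 mm): B6 = 125 × 176 mm.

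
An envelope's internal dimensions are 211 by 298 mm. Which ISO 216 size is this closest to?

A4 (210 × 297 mm)

Aspect ratio 298/211 ≈ 1.412 — close to the ISO √2 ≈ 1.414.
In the A-series (A0 area = 1 m²): A4 = 210 × 297 mm.
Off by 2 mm total — nearest standard size.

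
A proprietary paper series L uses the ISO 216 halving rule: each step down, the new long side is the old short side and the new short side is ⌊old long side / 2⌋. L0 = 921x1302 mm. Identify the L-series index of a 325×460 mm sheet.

L3

L0: 921 × 1302 mm
L1: 651 × 921 mm
L2: 460 × 651 mm
L3: 325 × 460 mm
L4: 230 × 325 mm
→ matches L3.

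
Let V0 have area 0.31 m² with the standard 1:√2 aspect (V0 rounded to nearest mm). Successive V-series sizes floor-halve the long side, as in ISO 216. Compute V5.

Let V0's short side be w mm. w · w√2 = 0.31 m² = 310,000 mm², so w ≈ 468.2 mm and w√2 ≈ 662.1 mm → V0 = 468 × 662 mm.
V1: ⌊662/2⌋ × 468 = 331 × 468 mm
V2: ⌊468/2⌋ × 331 = 234 × 331 mm
V3: ⌊331/2⌋ × 234 = 165 × 234 mm
V4: ⌊234/2⌋ × 165 = 117 × 165 mm
V5: ⌊165/2⌋ × 117 = 82 × 117 mm

82 × 117 mm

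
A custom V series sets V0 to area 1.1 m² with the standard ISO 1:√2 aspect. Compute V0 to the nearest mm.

Let the short side be w mm. Then w · w√2 = 1.1 m² = 1,100,000 mm².
w² = 1,100,000/√2, so w ≈ 881.9 mm; long side = w√2 ≈ 1247.3 mm.

882 × 1247 mm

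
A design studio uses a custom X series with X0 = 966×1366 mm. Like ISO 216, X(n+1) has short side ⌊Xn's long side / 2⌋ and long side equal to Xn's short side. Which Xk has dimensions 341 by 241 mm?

X4

X0: 966 × 1366 mm
X1: 683 × 966 mm
X2: 483 × 683 mm
X3: 341 × 483 mm
X4: 241 × 341 mm
X5: 170 × 241 mm
→ matches X4.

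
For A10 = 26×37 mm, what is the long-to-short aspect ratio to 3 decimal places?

37 / 26 = 1.423
ISO 216 targets √2 ≈ 1.414; the +0.009 deviation is from mm rounding.

1.423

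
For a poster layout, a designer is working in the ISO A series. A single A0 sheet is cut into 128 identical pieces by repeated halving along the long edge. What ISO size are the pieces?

A7

128 = 2^7, so 7 halving steps.
A0 → A1 → … → A7 after 7 steps.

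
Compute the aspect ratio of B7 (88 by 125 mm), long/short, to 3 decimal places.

1.420

125 / 88 = 1.420
ISO 216 targets √2 ≈ 1.414; the +0.006 deviation is from mm rounding.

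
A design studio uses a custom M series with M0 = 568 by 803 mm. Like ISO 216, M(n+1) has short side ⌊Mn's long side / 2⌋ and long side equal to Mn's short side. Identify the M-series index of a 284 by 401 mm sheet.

M0: 568 × 803 mm
M1: 401 × 568 mm
M2: 284 × 401 mm
M3: 200 × 284 mm
→ matches M2.

M2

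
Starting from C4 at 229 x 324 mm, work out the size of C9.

C5: ⌊324/2⌋ × 229 = 162 × 229 mm
C6: ⌊229/2⌋ × 162 = 114 × 162 mm
C7: ⌊162/2⌋ × 114 = 81 × 114 mm
C8: ⌊114/2⌋ × 81 = 57 × 81 mm
C9: ⌊81/2⌋ × 57 = 40 × 57 mm

40 × 57 mm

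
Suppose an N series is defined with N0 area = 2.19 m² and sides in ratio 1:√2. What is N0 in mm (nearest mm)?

1244 × 1760 mm

Let the short side be w mm. Then w · w√2 = 2.19 m² = 2,190,000 mm².
w² = 2,190,000/√2, so w ≈ 1244.4 mm; long side = w√2 ≈ 1759.9 mm.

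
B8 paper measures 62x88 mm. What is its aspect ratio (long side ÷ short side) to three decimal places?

88 / 62 = 1.419
ISO 216 targets √2 ≈ 1.414; the +0.005 deviation is from mm rounding.

1.419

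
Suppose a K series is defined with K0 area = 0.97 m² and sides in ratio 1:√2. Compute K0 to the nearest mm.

828 × 1171 mm

Let the short side be w mm. Then w · w√2 = 0.97 m² = 970,000 mm².
w² = 970,000/√2, so w ≈ 828.2 mm; long side = w√2 ≈ 1171.2 mm.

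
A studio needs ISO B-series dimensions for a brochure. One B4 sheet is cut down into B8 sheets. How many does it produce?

16

Each ISO step halves the sheet: 1 × B4 → 2 × B5 → 4 × B6 → 8 × B7 → …
From B4 to B8 is 4 halving steps: 2^4 = 16.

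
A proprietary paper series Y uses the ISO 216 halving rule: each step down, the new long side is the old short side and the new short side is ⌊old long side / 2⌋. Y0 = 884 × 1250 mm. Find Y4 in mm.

221 × 312 mm

Y1: ⌊1250/2⌋ × 884 = 625 × 884 mm
Y2: ⌊884/2⌋ × 625 = 442 × 625 mm
Y3: ⌊625/2⌋ × 442 = 312 × 442 mm
Y4: ⌊442/2⌋ × 312 = 221 × 312 mm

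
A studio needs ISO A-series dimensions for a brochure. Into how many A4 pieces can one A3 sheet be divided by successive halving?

2

Each ISO step halves the sheet: 1 × A3 → 2 × A4
From A3 to A4 is 1 halving step: 2^1 = 2.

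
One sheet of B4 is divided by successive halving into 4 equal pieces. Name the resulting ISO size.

B6

4 = 2^2, so 2 halving steps.
B4 → B5 → … → B6 after 2 steps.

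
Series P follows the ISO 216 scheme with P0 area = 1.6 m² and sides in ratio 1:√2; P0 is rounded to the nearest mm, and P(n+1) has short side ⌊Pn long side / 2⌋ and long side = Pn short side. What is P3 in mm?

376 × 532 mm

Let P0's short side be w mm. w · w√2 = 1.6 m² = 1,600,000 mm², so w ≈ 1063.7 mm and w√2 ≈ 1504.2 mm → P0 = 1064 × 1504 mm.
P1: ⌊1504/2⌋ × 1064 = 752 × 1064 mm
P2: ⌊1064/2⌋ × 752 = 532 × 752 mm
P3: ⌊752/2⌋ × 532 = 376 × 532 mm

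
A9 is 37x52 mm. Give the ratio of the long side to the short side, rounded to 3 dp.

52 / 37 = 1.405
ISO 216 targets √2 ≈ 1.414; the -0.009 deviation is from mm rounding.

1.405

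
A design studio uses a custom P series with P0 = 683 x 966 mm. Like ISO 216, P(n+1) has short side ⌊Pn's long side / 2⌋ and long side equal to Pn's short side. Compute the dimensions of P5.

120 × 170 mm

P1: ⌊966/2⌋ × 683 = 483 × 683 mm
P2: ⌊683/2⌋ × 483 = 341 × 483 mm
P3: ⌊483/2⌋ × 341 = 241 × 341 mm
P4: ⌊341/2⌋ × 241 = 170 × 241 mm
P5: ⌊241/2⌋ × 170 = 120 × 170 mm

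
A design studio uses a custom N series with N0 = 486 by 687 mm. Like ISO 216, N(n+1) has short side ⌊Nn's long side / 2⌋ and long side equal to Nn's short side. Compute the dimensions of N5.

N1: ⌊687/2⌋ × 486 = 343 × 486 mm
N2: ⌊486/2⌋ × 343 = 243 × 343 mm
N3: ⌊343/2⌋ × 243 = 171 × 243 mm
N4: ⌊243/2⌋ × 171 = 121 × 171 mm
N5: ⌊171/2⌋ × 121 = 85 × 121 mm

85 × 121 mm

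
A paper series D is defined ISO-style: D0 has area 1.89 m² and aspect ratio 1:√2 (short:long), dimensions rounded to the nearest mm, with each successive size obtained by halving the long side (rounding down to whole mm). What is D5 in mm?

204 × 289 mm

Let D0's short side be w mm. w · w√2 = 1.89 m² = 1,890,000 mm², so w ≈ 1156.0 mm and w√2 ≈ 1634.9 mm → D0 = 1156 × 1635 mm.
D1: ⌊1635/2⌋ × 1156 = 817 × 1156 mm
D2: ⌊1156/2⌋ × 817 = 578 × 817 mm
D3: ⌊817/2⌋ × 578 = 408 × 578 mm
D4: ⌊578/2⌋ × 408 = 289 × 408 mm
D5: ⌊408/2⌋ × 289 = 204 × 289 mm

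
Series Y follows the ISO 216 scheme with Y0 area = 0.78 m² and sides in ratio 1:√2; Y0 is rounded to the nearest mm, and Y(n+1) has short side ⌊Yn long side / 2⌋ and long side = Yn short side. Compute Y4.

Let Y0's short side be w mm. w · w√2 = 0.78 m² = 780,000 mm², so w ≈ 742.7 mm and w√2 ≈ 1050.3 mm → Y0 = 743 × 1050 mm.
Y1: ⌊1050/2⌋ × 743 = 525 × 743 mm
Y2: ⌊743/2⌋ × 525 = 371 × 525 mm
Y3: ⌊525/2⌋ × 371 = 262 × 371 mm
Y4: ⌊371/2⌋ × 262 = 185 × 262 mm

185 × 262 mm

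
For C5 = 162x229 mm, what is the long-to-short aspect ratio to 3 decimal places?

229 / 162 = 1.414
Matches √2 ≈ 1.414 — the ISO 216 defining ratio.

1.414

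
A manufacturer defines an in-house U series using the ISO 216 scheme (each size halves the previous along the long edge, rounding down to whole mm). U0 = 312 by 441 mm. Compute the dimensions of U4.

U1 = 220 × 312 mm (from U0 by 1 halving).
U2: ⌊312/2⌋ × 220 = 156 × 220 mm
U3: ⌊220/2⌋ × 156 = 110 × 156 mm
U4: ⌊156/2⌋ × 110 = 78 × 110 mm

78 × 110 mm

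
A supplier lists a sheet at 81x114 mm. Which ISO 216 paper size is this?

Aspect ratio 114/81 ≈ 1.407 — close to the ISO √2 ≈ 1.414.
In the C-series (envelope sizes, between A and B): C7 = 81 × 114 mm.

C7 (81 × 114 mm)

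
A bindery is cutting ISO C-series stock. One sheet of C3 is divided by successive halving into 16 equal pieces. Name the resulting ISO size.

C7

16 = 2^4, so 4 halving steps.
C3 → C4 → … → C7 after 4 steps.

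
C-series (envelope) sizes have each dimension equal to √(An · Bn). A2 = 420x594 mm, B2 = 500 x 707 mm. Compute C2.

458 × 648 mm

Short side: √(420 · 500) = √210000 ≈ 458.3 → 458 mm
Long side: √(594 · 707) = √419958 ≈ 648.0 → 648 mm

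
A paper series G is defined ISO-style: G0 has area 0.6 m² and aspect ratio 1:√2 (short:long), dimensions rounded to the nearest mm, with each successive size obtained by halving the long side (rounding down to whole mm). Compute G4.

162 × 230 mm

Let G0's short side be w mm. w · w√2 = 0.6 m² = 600,000 mm², so w ≈ 651.4 mm and w√2 ≈ 921.2 mm → G0 = 651 × 921 mm.
G1: ⌊921/2⌋ × 651 = 460 × 651 mm
G2: ⌊651/2⌋ × 460 = 325 × 460 mm
G3: ⌊460/2⌋ × 325 = 230 × 325 mm
G4: ⌊325/2⌋ × 230 = 162 × 230 mm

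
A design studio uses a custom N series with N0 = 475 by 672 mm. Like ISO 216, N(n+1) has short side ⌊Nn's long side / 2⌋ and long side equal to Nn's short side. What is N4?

118 × 168 mm

N1 = 336 × 475 mm (from N0 by 1 halving).
N2: ⌊475/2⌋ × 336 = 237 × 336 mm
N3: ⌊336/2⌋ × 237 = 168 × 237 mm
N4: ⌊237/2⌋ × 168 = 118 × 168 mm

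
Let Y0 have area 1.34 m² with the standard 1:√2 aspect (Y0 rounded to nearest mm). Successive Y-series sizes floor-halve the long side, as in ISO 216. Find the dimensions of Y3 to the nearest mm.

344 × 486 mm

Let Y0's short side be w mm. w · w√2 = 1.34 m² = 1,340,000 mm², so w ≈ 973.4 mm and w√2 ≈ 1376.6 mm → Y0 = 973 × 1377 mm.
Y1: ⌊1377/2⌋ × 973 = 688 × 973 mm
Y2: ⌊973/2⌋ × 688 = 486 × 688 mm
Y3: ⌊688/2⌋ × 486 = 344 × 486 mm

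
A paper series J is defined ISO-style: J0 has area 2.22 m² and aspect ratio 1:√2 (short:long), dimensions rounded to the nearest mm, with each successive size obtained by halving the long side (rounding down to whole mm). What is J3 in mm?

Let J0's short side be w mm. w · w√2 = 2.22 m² = 2,220,000 mm², so w ≈ 1252.9 mm and w√2 ≈ 1771.9 mm → J0 = 1253 × 1772 mm.
J1: ⌊1772/2⌋ × 1253 = 886 × 1253 mm
J2: ⌊1253/2⌋ × 886 = 626 × 886 mm
J3: ⌊886/2⌋ × 626 = 443 × 626 mm

443 × 626 mm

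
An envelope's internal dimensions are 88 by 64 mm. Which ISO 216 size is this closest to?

B8 (62 × 88 mm)

Aspect ratio 88/64 ≈ 1.375 (ISO target is √2 ≈ 1.414).
In the B-series (B0 = 1000 × 1414 mm): B8 = 62 × 88 mm.
Off by 2 mm total — nearest standard size.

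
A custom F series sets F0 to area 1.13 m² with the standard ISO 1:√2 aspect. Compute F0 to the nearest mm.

894 × 1264 mm

Let the short side be w mm. Then w · w√2 = 1.13 m² = 1,130,000 mm².
w² = 1,130,000/√2, so w ≈ 893.9 mm; long side = w√2 ≈ 1264.1 mm.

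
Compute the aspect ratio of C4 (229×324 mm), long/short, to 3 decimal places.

324 / 229 = 1.415
Matches √2 ≈ 1.414 — the ISO 216 defining ratio.

1.415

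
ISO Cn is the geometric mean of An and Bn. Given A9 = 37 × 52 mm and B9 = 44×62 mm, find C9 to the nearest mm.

Short side: √(37 · 44) = √1628 ≈ 40.3 → 40 mm
Long side: √(52 · 62) = √3224 ≈ 56.8 → 57 mm

40 × 57 mm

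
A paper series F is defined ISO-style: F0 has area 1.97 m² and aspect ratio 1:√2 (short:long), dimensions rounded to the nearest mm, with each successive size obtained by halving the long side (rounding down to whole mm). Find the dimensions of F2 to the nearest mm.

Let F0's short side be w mm. w · w√2 = 1.97 m² = 1,970,000 mm², so w ≈ 1180.3 mm and w√2 ≈ 1669.1 mm → F0 = 1180 × 1669 mm.
F1: ⌊1669/2⌋ × 1180 = 834 × 1180 mm
F2: ⌊1180/2⌋ × 834 = 590 × 834 mm

590 × 834 mm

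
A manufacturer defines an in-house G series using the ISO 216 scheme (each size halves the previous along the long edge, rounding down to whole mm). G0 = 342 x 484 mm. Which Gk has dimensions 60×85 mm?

G0: 342 × 484 mm
G1: 242 × 342 mm
G2: 171 × 242 mm
G3: 121 × 171 mm
G4: 85 × 121 mm
G5: 60 × 85 mm
G6: 42 × 60 mm
→ matches G5.

G5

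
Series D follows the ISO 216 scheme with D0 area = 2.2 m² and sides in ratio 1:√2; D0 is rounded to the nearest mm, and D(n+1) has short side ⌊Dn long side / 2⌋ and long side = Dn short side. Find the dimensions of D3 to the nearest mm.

Let D0's short side be w mm. w · w√2 = 2.2 m² = 2,200,000 mm², so w ≈ 1247.3 mm and w√2 ≈ 1763.9 mm → D0 = 1247 × 1764 mm.
D1: ⌊1764/2⌋ × 1247 = 882 × 1247 mm
D2: ⌊1247/2⌋ × 882 = 623 × 882 mm
D3: ⌊882/2⌋ × 623 = 441 × 623 mm

441 × 623 mm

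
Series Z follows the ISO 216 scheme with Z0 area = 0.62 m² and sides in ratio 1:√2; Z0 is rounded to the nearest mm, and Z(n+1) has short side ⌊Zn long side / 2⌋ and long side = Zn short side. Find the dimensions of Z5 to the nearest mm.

Let Z0's short side be w mm. w · w√2 = 0.62 m² = 620,000 mm², so w ≈ 662.1 mm and w√2 ≈ 936.4 mm → Z0 = 662 × 936 mm.
Z1: ⌊936/2⌋ × 662 = 468 × 662 mm
Z2: ⌊662/2⌋ × 468 = 331 × 468 mm
Z3: ⌊468/2⌋ × 331 = 234 × 331 mm
Z4: ⌊331/2⌋ × 234 = 165 × 234 mm
Z5: ⌊234/2⌋ × 165 = 117 × 165 mm

117 × 165 mm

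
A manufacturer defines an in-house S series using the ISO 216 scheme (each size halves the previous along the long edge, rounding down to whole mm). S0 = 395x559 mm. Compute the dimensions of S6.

S1: ⌊559/2⌋ × 395 = 279 × 395 mm
S2: ⌊395/2⌋ × 279 = 197 × 279 mm
S3: ⌊279/2⌋ × 197 = 139 × 197 mm
S4: ⌊197/2⌋ × 139 = 98 × 139 mm
S5: ⌊139/2⌋ × 98 = 69 × 98 mm
S6: ⌊98/2⌋ × 69 = 49 × 69 mm

49 × 69 mm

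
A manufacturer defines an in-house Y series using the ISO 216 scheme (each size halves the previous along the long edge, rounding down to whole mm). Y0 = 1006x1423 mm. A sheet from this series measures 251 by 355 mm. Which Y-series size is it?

Y4

Y0: 1006 × 1423 mm
Y1: 711 × 1006 mm
Y2: 503 × 711 mm
Y3: 355 × 503 mm
Y4: 251 × 355 mm
Y5: 177 × 251 mm
→ matches Y4.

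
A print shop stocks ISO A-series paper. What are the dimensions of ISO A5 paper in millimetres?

A0 = 841 × 1189 mm (A0 has area 1 m², aspect 1:√2).
A1: ⌊1189/2⌋ × 841 = 594 × 841 mm
A2: ⌊841/2⌋ × 594 = 420 × 594 mm
A3: ⌊594/2⌋ × 420 = 297 × 420 mm
A4: ⌊420/2⌋ × 297 = 210 × 297 mm
A5: ⌊297/2⌋ × 210 = 148 × 210 mm

148 × 210 mm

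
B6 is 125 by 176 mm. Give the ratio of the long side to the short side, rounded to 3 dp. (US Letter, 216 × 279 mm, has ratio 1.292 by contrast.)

176 / 125 = 1.408
ISO 216 targets √2 ≈ 1.414; the -0.006 deviation is from mm rounding.

1.408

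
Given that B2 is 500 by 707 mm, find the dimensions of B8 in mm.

B3: ⌊707/2⌋ × 500 = 353 × 500 mm
B4: ⌊500/2⌋ × 353 = 250 × 353 mm
B5: ⌊353/2⌋ × 250 = 176 × 250 mm
B6: ⌊250/2⌋ × 176 = 125 × 176 mm
B7: ⌊176/2⌋ × 125 = 88 × 125 mm
B8: ⌊125/2⌋ × 88 = 62 × 88 mm

62 × 88 mm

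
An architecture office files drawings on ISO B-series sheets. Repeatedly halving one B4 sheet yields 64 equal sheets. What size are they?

B10

64 = 2^6, so 6 halving steps.
B4 → B5 → … → B10 after 6 steps.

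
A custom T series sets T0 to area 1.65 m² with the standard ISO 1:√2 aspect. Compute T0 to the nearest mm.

1080 × 1528 mm

Let the short side be w mm. Then w · w√2 = 1.65 m² = 1,650,000 mm².
w² = 1,650,000/√2, so w ≈ 1080.2 mm; long side = w√2 ≈ 1527.6 mm.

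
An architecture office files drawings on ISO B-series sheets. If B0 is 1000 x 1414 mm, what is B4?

250 × 353 mm

B1: ⌊1414/2⌋ × 1000 = 707 × 1000 mm
B2: ⌊1000/2⌋ × 707 = 500 × 707 mm
B3: ⌊707/2⌋ × 500 = 353 × 500 mm
B4: ⌊500/2⌋ × 353 = 250 × 353 mm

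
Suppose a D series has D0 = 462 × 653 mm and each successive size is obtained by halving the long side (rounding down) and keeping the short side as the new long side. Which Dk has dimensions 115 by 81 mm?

D0: 462 × 653 mm
D1: 326 × 462 mm
D2: 231 × 326 mm
D3: 163 × 231 mm
D4: 115 × 163 mm
D5: 81 × 115 mm
D6: 57 × 81 mm
→ matches D5.

D5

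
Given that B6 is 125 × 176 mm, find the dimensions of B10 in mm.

B7: ⌊176/2⌋ × 125 = 88 × 125 mm
B8: ⌊125/2⌋ × 88 = 62 × 88 mm
B9: ⌊88/2⌋ × 62 = 44 × 62 mm
B10: ⌊62/2⌋ × 44 = 31 × 44 mm

31 × 44 mm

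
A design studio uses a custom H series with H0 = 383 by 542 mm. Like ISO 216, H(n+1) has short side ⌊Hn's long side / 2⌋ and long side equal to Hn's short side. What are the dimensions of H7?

33 × 47 mm

H1 = 271 × 383 mm (from H0 by 1 halving).
H2: ⌊383/2⌋ × 271 = 191 × 271 mm
H3: ⌊271/2⌋ × 191 = 135 × 191 mm
H4: ⌊191/2⌋ × 135 = 95 × 135 mm
H5: ⌊135/2⌋ × 95 = 67 × 95 mm
H6: ⌊95/2⌋ × 67 = 47 × 67 mm
H7: ⌊67/2⌋ × 47 = 33 × 47 mm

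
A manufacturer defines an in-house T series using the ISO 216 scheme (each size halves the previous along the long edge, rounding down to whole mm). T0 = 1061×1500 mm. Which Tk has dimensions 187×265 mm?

T0: 1061 × 1500 mm
T1: 750 × 1061 mm
T2: 530 × 750 mm
T3: 375 × 530 mm
T4: 265 × 375 mm
T5: 187 × 265 mm
T6: 132 × 187 mm
→ matches T5.

T5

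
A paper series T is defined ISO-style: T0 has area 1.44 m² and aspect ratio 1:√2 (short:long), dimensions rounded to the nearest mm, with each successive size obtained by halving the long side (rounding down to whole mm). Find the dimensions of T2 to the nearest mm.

Let T0's short side be w mm. w · w√2 = 1.44 m² = 1,440,000 mm², so w ≈ 1009.1 mm and w√2 ≈ 1427.0 mm → T0 = 1009 × 1427 mm.
T1: ⌊1427/2⌋ × 1009 = 713 × 1009 mm
T2: ⌊1009/2⌋ × 713 = 504 × 713 mm

504 × 713 mm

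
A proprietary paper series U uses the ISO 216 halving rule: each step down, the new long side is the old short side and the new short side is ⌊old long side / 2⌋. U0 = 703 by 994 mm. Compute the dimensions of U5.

U1: ⌊994/2⌋ × 703 = 497 × 703 mm
U2: ⌊703/2⌋ × 497 = 351 × 497 mm
U3: ⌊497/2⌋ × 351 = 248 × 351 mm
U4: ⌊351/2⌋ × 248 = 175 × 248 mm
U5: ⌊248/2⌋ × 175 = 124 × 175 mm

124 × 175 mm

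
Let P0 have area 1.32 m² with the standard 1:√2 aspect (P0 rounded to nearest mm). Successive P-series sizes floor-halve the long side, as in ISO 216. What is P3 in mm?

Let P0's short side be w mm. w · w√2 = 1.32 m² = 1,320,000 mm², so w ≈ 966.1 mm and w√2 ≈ 1366.3 mm → P0 = 966 × 1366 mm.
P1: ⌊1366/2⌋ × 966 = 683 × 966 mm
P2: ⌊966/2⌋ × 683 = 483 × 683 mm
P3: ⌊683/2⌋ × 483 = 341 × 483 mm

341 × 483 mm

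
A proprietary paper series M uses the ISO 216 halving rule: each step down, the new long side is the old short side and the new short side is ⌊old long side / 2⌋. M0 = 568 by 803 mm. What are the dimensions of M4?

142 × 200 mm

M1: ⌊803/2⌋ × 568 = 401 × 568 mm
M2: ⌊568/2⌋ × 401 = 284 × 401 mm
M3: ⌊401/2⌋ × 284 = 200 × 284 mm
M4: ⌊284/2⌋ × 200 = 142 × 200 mm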